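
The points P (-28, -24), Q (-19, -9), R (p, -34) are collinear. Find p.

Collinearity: (R − P) must be parallel to (Q − P) = (9, 15).
Cross-multiplying the components: (p − (-28))·(15) = (-10)·(9).
Solving gives p = -34.

-34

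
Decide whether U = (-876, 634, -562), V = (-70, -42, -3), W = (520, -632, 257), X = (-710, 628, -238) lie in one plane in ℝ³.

Yes

A normal to the plane through U, V, W is n = UV × UW = (154050, 120250, -76700).
The plane has equation n·P = -15603900. For X: n·X = -15603900.
Equal, so X lies in the plane and all four are coplanar.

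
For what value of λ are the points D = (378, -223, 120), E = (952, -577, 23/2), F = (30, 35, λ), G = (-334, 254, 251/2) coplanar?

38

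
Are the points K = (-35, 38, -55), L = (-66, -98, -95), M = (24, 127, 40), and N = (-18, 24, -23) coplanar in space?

No

The four points are coplanar iff the 3×3 determinant with rows KL, KM, KN is zero.
Rows: (-31, -136, -40), (59, 89, 95), (17, -14, 32).
Expanding along the first row: (-31)(4178) − (-136)(273) + (-40)(-2339) = 1170.
Nonzero ⇒ not coplanar.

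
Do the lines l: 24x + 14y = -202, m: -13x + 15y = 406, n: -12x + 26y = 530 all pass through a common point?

The three lines meet at one point iff the augmented coefficient matrix [aᵢ bᵢ cᵢ] has rank < 3, i.e. its determinant vanishes.
Here the determinant is -2376.
Nonzero, so no common point exists.

No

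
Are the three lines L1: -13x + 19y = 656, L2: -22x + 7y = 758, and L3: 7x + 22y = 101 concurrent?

The three lines meet at one point iff the augmented coefficient matrix [aᵢ bᵢ cᵢ] has rank < 3, i.e. its determinant vanishes.
Here the determinant is 981.
Nonzero, so no common point exists.

No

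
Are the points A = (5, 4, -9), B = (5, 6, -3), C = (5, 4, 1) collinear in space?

No

AB = (0, 2, 6), AC = (0, 0, 10).
Comparing components 2 and 3: (2)(10) − (6)(0) = 20 ≠ 0, so AB and AC are not parallel and the points are not collinear.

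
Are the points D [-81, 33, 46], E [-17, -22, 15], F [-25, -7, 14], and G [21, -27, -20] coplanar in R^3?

A normal to the plane through D, E, F is n = DE × DF = (520, 312, 520).
The plane has equation n·P = -7904. For G: n·G = -7904.
Equal, so G lies in the plane and all four are coplanar.

Yes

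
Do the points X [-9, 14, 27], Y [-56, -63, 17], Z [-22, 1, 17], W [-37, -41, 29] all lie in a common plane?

The four points are coplanar iff the 3×3 determinant with rows XY, XZ, XW is zero.
Rows: (-47, -77, -10), (-13, -13, -10), (-28, -55, 2).
Expanding along the first row: (-47)(-576) − (-77)(-306) + (-10)(351) = 0.
Zero determinant ⇒ coplanar.

Yes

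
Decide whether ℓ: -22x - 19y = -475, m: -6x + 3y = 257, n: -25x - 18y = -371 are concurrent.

No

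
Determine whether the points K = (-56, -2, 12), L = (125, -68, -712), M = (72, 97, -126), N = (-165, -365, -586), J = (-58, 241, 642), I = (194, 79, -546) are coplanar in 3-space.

Yes

The plane through K, L, M has normal n = KL × KM = (80784, -67694, 26367) and equation n·P = -4072112.
Checking the remaining points: n·N = -4072112, n·J = -4072112, n·I = -4072112.
All equal -4072112, so all 6 points lie in one plane.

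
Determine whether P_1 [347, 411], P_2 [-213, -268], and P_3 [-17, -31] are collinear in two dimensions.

No

P_1P_2 = (-560, -679), P_1P_3 = (-364, -442).
det[P_1P_2; P_1P_3] = (-560)(-442) − (-679)(-364) = 364.
The determinant is nonzero, so they are not collinear.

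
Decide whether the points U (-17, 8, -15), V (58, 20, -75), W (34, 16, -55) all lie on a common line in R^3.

No

UV = (75, 12, -60), UW = (51, 8, -40).
Comparing components 3 and 1: (-60)(51) − (75)(-40) = -60 ≠ 0, so UV and UW are not parallel and the points are not collinear.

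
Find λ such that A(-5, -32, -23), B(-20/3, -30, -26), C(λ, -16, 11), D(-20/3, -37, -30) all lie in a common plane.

5

Normal to plane ABD: n = (-29, -20/3, 35/3); plane equation n·P = 90.
Requiring n·C = 90: (-29)λ + (235) = 90.
So λ = 5.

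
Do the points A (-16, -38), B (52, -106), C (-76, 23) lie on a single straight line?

AB = (68, -68), AC = (-60, 61).
Twice the signed area of △ABC is (68)(61) − (-68)(-60) = 68.
The area is nonzero, so the three points are not collinear.

No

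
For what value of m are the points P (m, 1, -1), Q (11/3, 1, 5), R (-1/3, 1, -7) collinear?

5/3

Collinearity requires PQ × PR = 0; each component is linear in m.
The y-component gives (-12)m + (20) = 0, so m = 5/3.
The remaining components then also vanish.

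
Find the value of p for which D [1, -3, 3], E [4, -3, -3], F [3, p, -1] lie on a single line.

Collinearity requires DE × DF = 0; each component is linear in p.
The x-component gives (6)p + (18) = 0, so p = -3.
The remaining components then also vanish.

-3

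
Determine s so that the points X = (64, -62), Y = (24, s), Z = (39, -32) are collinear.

The three points are collinear iff det[XY; XZ] = 0.
This determinant is linear in s: (25)s + (350) = 0, so s = -14.

-14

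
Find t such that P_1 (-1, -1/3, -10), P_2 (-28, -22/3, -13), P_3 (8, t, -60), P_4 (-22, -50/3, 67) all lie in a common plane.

9

Coplanarity ⇔ det[P_1P_2; P_1P_3; P_1P_4] = 0.
Expanding, this is linear in t: (-2142)t + (19278) = 0.
So t = 9.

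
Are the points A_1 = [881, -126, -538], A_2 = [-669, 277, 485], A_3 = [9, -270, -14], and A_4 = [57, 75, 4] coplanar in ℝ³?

Yes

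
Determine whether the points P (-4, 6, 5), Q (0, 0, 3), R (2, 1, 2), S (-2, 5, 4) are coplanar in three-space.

The four points are coplanar iff the 3×3 determinant with rows PQ, PR, PS is zero.
Rows: (4, -6, -2), (6, -5, -3), (2, -1, -1).
Expanding along the first row: (4)(2) − (-6)(0) + (-2)(4) = 0.
Zero determinant ⇒ coplanar.

Yes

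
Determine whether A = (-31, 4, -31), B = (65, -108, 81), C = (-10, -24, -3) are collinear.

No

AB = (96, -112, 112), AC = (21, -28, 28).
Comparing components 3 and 1: (112)(21) − (96)(28) = -336 ≠ 0, so AB and AC are not parallel and the points are not collinear.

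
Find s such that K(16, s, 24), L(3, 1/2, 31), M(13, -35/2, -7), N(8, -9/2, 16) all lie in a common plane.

Coplanarity ⇔ det[KL; KM; KN] = 0.
Expanding, this is linear in s: (40)s + (-780) = 0.
So s = 39/2.

39/2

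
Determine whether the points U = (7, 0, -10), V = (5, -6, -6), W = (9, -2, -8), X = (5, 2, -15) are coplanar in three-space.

No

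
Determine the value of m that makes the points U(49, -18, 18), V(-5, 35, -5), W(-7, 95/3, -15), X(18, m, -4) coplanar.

22/3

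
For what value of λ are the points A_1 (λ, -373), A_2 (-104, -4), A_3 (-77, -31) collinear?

The three points are collinear iff det[A_1A_2; A_1A_3] = 0.
This determinant is linear in λ: (27)λ + (-7155) = 0, so λ = 265.

265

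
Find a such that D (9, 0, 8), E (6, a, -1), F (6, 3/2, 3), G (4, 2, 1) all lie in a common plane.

Coplanarity ⇔ det[DE; DF; DG] = 0.
Expanding, this is linear in a: (4)a + (-12) = 0.
So a = 3.

3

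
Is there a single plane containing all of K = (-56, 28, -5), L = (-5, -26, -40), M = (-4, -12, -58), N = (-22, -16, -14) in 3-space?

The four points are coplanar iff the 3×3 determinant with rows KL, KM, KN is zero.
Rows: (51, -54, -35), (52, -40, -53), (34, -44, -9).
Expanding along the first row: (51)(-1972) − (-54)(1334) + (-35)(-928) = 3944.
Nonzero ⇒ not coplanar.

No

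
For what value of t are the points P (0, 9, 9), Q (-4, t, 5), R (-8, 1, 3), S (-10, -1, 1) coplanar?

5

Coplanarity ⇔ det[PQ; PR; PS] = 0.
Expanding, this is linear in t: (-4)t + (20) = 0.
So t = 5.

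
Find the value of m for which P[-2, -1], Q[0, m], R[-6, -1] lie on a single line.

-1

The three points are collinear iff det[PQ; PR] = 0.
This determinant is linear in m: (4)m + (4) = 0, so m = -1.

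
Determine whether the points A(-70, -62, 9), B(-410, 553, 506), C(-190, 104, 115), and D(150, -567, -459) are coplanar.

With A as base: AB = (-340, 615, 497), AC = (-120, 166, 106), AD = (220, -505, -468).
AC × AD = (-24158, -32840, 24080).
AB · (AC × AD) = -15120.
Since -15120 ≠ 0, the four points are not coplanar.

No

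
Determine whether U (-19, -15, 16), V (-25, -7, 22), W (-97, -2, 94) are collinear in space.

No

UV = (-6, 8, 6), UW = (-78, 13, 78).
Comparing components 2 and 3: (8)(78) − (6)(13) = 546 ≠ 0, so UV and UW are not parallel and the points are not collinear.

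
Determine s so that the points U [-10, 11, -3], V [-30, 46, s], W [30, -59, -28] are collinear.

Direction UW = (40, -70, -25). From the x-coordinate of V, the parameter along the line is τ = (-30 − (-10))/40 = -1/2.
Then s = (-3) + (-1/2)·(-25) = 19/2.

19/2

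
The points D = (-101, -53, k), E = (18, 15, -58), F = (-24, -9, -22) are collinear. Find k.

Direction EF = (-42, -24, 36). From the x-coordinate of D, the parameter along the line is τ = (-101 − 18)/(-42) = 17/6.
Then k = (-58) + 17/6·(36) = 44.

44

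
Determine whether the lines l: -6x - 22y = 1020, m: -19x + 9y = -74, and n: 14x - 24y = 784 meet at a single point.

Lines aᵢx + bᵢy = cᵢ with pairwise distinct directions are concurrent exactly when det[aᵢ bᵢ cᵢ] = 0.
Here the determinant is 0.
It vanishes, so the lines are concurrent at (-16, -42).

Yes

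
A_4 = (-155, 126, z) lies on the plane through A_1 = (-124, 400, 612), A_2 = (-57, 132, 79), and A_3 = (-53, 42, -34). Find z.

A normal to the plane is n = A_1A_2 × A_1A_3 = (-17686, 5439, -4958).
A_4 lies in the plane iff n · A_1A_4 = 0.
This gives (-4958)z + (2092276) = 0, so z = 422.

422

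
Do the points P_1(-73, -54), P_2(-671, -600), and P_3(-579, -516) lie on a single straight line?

P_1P_2 = (-598, -546), P_1P_3 = (-506, -462).
Twice the signed area of △P_1P_2P_3 is (-598)(-462) − (-546)(-506) = 0.
The triangle is degenerate (zero area), so the points are collinear.

Yes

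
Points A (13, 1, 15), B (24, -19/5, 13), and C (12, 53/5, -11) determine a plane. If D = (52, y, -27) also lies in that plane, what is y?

-19/5

Coplanarity requires AB · (AC × AD) = 0.
AB = (11, -24/5, -2), AC = (-1, 48/5, -26); the triple product is linear in y with coefficient 288 and constant term 5472/5.
Setting it to zero: y = -19/5.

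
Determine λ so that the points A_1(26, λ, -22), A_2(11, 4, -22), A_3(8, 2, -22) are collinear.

Collinearity requires A_1A_2 × A_1A_3 = 0; each component is linear in λ.
The z-component gives (-3)λ + (42) = 0, so λ = 14.
The remaining components then also vanish.

14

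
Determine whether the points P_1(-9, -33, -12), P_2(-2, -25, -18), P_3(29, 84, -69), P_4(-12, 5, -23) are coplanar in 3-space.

No

The four points are coplanar iff the 3×3 determinant with rows P_1P_2, P_1P_3, P_1P_4 is zero.
Rows: (7, 8, -6), (38, 117, -57), (-3, 38, -11).
Expanding along the first row: (7)(879) − (8)(-589) + (-6)(1795) = 95.
Nonzero ⇒ not coplanar.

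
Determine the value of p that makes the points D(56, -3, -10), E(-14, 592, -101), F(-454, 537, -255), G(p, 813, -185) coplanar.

Normal to plane DEF: n = (-96635, 29260, 265650); plane equation n·P = -8155840.
Requiring n·G = -8155840: (-96635)p + (-25356870) = -8155840.
So p = -178.

-178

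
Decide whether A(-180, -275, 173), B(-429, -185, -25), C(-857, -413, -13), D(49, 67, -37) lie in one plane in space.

The four points are coplanar iff the 3×3 determinant with rows AB, AC, AD is zero.
Rows: (-249, 90, -198), (-677, -138, -186), (229, 342, -210).
Expanding along the first row: (-249)(92592) − (90)(184764) + (-198)(-199932) = -97632.
Nonzero ⇒ not coplanar.

No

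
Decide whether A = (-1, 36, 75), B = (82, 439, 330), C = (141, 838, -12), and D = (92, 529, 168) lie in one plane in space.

Yes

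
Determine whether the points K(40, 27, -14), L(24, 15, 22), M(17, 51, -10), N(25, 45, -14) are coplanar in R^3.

No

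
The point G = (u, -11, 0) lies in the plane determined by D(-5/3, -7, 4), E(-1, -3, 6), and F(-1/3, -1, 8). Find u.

A normal to the plane is n = DE × DF = (4, 0, -4/3).
G lies in the plane iff n · DG = 0.
This gives (4)u + (12) = 0, so u = -3.

-3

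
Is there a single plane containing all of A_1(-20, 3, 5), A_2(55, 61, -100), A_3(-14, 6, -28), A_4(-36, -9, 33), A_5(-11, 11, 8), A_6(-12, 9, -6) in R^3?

No

The plane through A_1, A_2, A_3 has normal n = A_1A_2 × A_1A_3 = (-1599, 1845, -123) and equation n·P = 36900.
Checking the remaining points: n·A_4 = 36900, n·A_5 = 36900, n·A_6 = 36531.
Since n·A_6 = 36531 ≠ 36900, A_6 is off the plane and the points are not all coplanar.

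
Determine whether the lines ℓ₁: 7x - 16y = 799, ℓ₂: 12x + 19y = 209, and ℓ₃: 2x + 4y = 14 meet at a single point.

Yes

Intersecting ℓ₁ and ℓ₂: solving the 2×2 system gives (x, y) = (57, -25).
Substitute into ℓ₃: (2)(57) + (4)(-25) = 14.
This equals 14, so (57, -25) lies on all three lines and they are concurrent.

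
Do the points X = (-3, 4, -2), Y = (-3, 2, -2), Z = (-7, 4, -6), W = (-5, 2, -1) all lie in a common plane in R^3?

The four points are coplanar iff the 3×3 determinant with rows XY, XZ, XW is zero.
Rows: (0, -2, 0), (-4, 0, -4), (-2, -2, 1).
Expanding along the first row: (0)(-8) − (-2)(-12) + (0)(8) = -24.
Nonzero ⇒ not coplanar.

No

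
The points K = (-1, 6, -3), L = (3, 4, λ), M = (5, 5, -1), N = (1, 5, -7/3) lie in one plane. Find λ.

-5/3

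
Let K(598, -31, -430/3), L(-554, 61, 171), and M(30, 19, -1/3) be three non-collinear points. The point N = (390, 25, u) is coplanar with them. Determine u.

-565/3

The plane through K, L, M has equation −(7682/3)x − (41416/3)y − 5344z = -337340.
Substituting N: (-5344)u + (-4031380/3) = -337340, so u = -565/3.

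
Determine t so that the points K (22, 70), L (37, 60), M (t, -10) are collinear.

142

The three points are collinear iff det[KL; KM] = 0.
This determinant is linear in t: (10)t + (-1420) = 0, so t = 142.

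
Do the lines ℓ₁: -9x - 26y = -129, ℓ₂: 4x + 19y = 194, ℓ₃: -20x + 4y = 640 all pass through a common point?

No

Intersecting ℓ₁ and ℓ₂: solving the 2×2 system gives (x, y) = (-2593/67, 1230/67).
Substitute into ℓ₃: (-20)(-2593/67) + (4)(1230/67) = 56780/67.
But ℓ₃ requires 640 ≠ 56780/67, so the three lines have no common point.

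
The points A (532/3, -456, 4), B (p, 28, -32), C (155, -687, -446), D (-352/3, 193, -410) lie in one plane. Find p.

Coplanarity ⇔ det[AB; AC; AD] = 0.
Expanding, this is linear in p: (387684)p + (-6073716) = 0.
So p = 47/3.

47/3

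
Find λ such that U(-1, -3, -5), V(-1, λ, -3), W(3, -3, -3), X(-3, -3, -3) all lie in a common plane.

-3

Normal to plane UWX: n = (0, -12, 0); plane equation n·P = 36.
Requiring n·V = 36: (-12)λ + (0) = 36.
So λ = -3.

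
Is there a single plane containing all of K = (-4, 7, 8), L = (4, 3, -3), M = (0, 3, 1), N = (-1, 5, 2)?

No

A normal to the plane through K, L, M is n = KL × KM = (-16, 12, -16).
The plane has equation n·P = 20. For N: n·N = 44.
44 ≠ 20, so N is off the plane.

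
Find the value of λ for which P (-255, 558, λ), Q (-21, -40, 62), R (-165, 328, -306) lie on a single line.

Direction QR = (-144, 368, -368). From the x-coordinate of P, the parameter along the line is τ = (-255 − (-21))/(-144) = 13/8.
Then λ = 62 + 13/8·(-368) = -536.

-536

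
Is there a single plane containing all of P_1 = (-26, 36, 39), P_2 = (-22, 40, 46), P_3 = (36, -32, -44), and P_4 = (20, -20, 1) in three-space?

No

The four points are coplanar iff the 3×3 determinant with rows P_1P_2, P_1P_3, P_1P_4 is zero.
Rows: (4, 4, 7), (62, -68, -83), (46, -56, -38).
Expanding along the first row: (4)(-2064) − (4)(1462) + (7)(-344) = -16512.
Nonzero ⇒ not coplanar.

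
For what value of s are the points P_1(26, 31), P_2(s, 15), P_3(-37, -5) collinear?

The three points are collinear iff det[P_1P_2; P_1P_3] = 0.
This determinant is linear in s: (-36)s + (-72) = 0, so s = -2.

-2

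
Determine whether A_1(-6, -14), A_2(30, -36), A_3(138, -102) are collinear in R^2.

A_1A_2 = (36, -22), A_1A_3 = (144, -88).
Checking proportionality: A_1A_3 = 4·A_1A_2, so the vectors are parallel and the points are collinear.

Yes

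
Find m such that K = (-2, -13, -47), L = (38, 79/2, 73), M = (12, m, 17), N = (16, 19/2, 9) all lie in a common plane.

Coplanarity ⇔ det[KL; KM; KN] = 0.
Expanding, this is linear in m: (80)m + (560) = 0.
So m = -7.

-7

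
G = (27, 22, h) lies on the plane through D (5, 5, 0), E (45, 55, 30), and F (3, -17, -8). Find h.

13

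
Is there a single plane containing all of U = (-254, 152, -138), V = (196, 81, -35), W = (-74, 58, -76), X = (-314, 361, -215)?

With U as base: UV = (450, -71, 103), UW = (180, -94, 62), UX = (-60, 209, -77).
UW × UX = (-5720, 10140, 31980).
UV · (UW × UX) = 0.
The scalar triple product vanishes, so the four points are coplanar.

Yes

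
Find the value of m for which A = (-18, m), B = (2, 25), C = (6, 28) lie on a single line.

10

The three points are collinear iff det[AB; AC] = 0.
This determinant is linear in m: (4)m + (-40) = 0, so m = 10.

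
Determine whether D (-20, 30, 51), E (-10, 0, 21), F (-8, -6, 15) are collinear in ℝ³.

Yes

DE = (10, -30, -30), DF = (12, -36, -36).
DE × DF = (0, 0, 0).
The cross product vanishes, so the three points are collinear.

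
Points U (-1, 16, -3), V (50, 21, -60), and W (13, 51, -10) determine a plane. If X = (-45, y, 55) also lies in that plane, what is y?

The plane through U, V, W has equation 1960x − 441y + 1715z = -14161.
Substituting X: (-441)y + (6125) = -14161, so y = 46.

46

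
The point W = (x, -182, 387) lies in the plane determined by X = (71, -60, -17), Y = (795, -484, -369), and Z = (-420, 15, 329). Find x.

The plane through X, Y, Z has equation −120304x − 77672y − 153884z = -1265236.
Substituting W: (-120304)x + (-45416804) = -1265236, so x = -367.

-367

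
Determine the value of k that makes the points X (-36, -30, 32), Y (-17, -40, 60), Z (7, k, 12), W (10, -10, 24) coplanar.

-4

Normal to plane XYW: n = (-480, 1440, 840); plane equation n·P = 960.
Requiring n·Z = 960: (1440)k + (6720) = 960.
So k = -4.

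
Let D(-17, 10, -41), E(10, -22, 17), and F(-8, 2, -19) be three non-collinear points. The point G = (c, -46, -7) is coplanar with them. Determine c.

10

A normal to the plane is n = DE × DF = (-240, -72, 72).
G lies in the plane iff n · DG = 0.
This gives (-240)c + (2400) = 0, so c = 10.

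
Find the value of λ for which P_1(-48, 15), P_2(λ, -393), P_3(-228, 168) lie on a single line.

432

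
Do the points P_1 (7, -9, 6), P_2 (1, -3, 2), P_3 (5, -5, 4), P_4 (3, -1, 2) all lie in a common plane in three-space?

Yes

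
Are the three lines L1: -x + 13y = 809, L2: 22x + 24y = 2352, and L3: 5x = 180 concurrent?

Yes

Intersecting L1 and L2: solving the 2×2 system gives (x, y) = (36, 65).
Substitute into L3: (5)(36) + (0)(65) = 180.
This equals 180, so (36, 65) lies on all three lines and they are concurrent.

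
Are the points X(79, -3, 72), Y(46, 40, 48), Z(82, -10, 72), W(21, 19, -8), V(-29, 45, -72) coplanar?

The plane through X, Y, Z has normal n = XY × XZ = (-168, -72, 102) and equation n·P = -5712.
Checking the remaining points: n·W = -5712, n·V = -5712.
All equal -5712, so all 5 points lie in one plane.

Yes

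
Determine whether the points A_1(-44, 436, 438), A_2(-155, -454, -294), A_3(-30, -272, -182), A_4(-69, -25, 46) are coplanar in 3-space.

A normal to the plane through A_1, A_2, A_3 is n = A_1A_2 × A_1A_3 = (33544, -79068, 91048).
The plane has equation n·P = 3929440. For A_4: n·A_4 = 3850372.
3850372 ≠ 3929440, so A_4 is off the plane.

No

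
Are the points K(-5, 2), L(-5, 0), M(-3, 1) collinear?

KL = (0, -2), KM = (2, -1).
Twice the signed area of △KLM is (0)(-1) − (-2)(2) = 4.
The area is nonzero, so the three points are not collinear.

No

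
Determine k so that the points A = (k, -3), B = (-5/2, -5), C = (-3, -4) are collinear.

-7/2

Collinearity: (A − B) must be parallel to (C − B) = (-1/2, 1).
Cross-multiplying the components: (k − (-5/2))·(1) = (2)·(-1/2).
Solving gives k = -7/2.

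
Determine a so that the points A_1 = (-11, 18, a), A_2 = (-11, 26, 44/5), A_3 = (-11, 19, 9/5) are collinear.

Direction A_2A_3 = (0, -7, -7). From the y-coordinate of A_1, the parameter along the line is τ = (18 − 26)/(-7) = 8/7.
Then a = 44/5 + 8/7·(-7) = 4/5.

4/5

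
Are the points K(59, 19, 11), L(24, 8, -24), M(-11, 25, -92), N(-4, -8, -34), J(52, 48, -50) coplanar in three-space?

The plane through K, L, M has normal n = KL × KM = (1343, -1155, -980) and equation n·P = 46512.
Checking the remaining points: n·N = 37188, n·J = 63396.
Since n·N = 37188 ≠ 46512, N is off the plane and the points are not all coplanar.

No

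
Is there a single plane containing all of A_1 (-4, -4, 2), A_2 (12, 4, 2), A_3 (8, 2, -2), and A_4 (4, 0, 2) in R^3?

Yes

A normal to the plane through A_1, A_2, A_3 is n = A_1A_2 × A_1A_3 = (-32, 64, 0).
The plane has equation n·P = -128. For A_4: n·A_4 = -128.
Equal, so A_4 lies in the plane and all four are coplanar.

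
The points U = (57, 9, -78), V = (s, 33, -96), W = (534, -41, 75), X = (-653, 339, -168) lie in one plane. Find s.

The points are coplanar iff UV · (UW × UX) = 0.
Expanding, this is linear in s: (-45990)s + (-1149750) = 0.
So s = -25.

-25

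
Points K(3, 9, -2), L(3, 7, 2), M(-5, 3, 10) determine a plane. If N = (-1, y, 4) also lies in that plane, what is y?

6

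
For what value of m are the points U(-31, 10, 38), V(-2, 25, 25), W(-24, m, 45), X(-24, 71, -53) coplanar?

Normal to plane UVX: n = (-572, 2548, 1664); plane equation n·P = 106444.
Requiring n·W = 106444: (2548)m + (88608) = 106444.
So m = 7.

7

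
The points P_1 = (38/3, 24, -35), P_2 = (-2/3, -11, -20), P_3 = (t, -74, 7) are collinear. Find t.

Collinearity requires P_1P_2 × P_1P_3 = 0; each component is linear in t.
The y-component gives (15)t + (370) = 0, so t = -74/3.
The remaining components then also vanish.

-74/3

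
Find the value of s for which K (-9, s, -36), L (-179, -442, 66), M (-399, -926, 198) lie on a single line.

Direction LM = (-220, -484, 132). From the x-coordinate of K, the parameter along the line is τ = (-9 − (-179))/(-220) = -17/22.
Then s = (-442) + (-17/22)·(-484) = -68.

-68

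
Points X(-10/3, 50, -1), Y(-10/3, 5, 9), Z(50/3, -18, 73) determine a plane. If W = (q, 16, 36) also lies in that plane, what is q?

The plane through X, Y, Z has equation −2650x + 200y + 900z = 53800/3.
Substituting W: (-2650)q + (35600) = 53800/3, so q = 20/3.

20/3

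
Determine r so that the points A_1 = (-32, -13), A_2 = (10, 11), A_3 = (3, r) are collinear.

7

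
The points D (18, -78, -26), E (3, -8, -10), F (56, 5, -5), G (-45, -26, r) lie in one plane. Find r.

-16

The points are coplanar iff DE · (DF × DG) = 0.
Expanding, this is linear in r: (-3905)r + (-62480) = 0.
So r = -16.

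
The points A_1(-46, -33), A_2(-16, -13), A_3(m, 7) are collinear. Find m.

Collinearity: (A_3 − A_1) must be parallel to (A_2 − A_1) = (30, 20).
Cross-multiplying the components: (m − (-46))·(20) = (40)·(30).
Solving gives m = 14.

14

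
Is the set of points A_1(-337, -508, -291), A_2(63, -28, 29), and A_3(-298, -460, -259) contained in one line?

A_1A_2 = (400, 480, 320), A_1A_3 = (39, 48, 32).
Comparing components 3 and 1: (320)(39) − (400)(32) = -320 ≠ 0, so A_1A_2 and A_1A_3 are not parallel and the points are not collinear.

No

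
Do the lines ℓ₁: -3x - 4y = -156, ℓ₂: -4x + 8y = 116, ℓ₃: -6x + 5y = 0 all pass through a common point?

No

The three lines meet at one point iff the augmented coefficient matrix [aᵢ bᵢ cᵢ] has rank < 3, i.e. its determinant vanishes.
Here the determinant is 156.
Nonzero, so no common point exists.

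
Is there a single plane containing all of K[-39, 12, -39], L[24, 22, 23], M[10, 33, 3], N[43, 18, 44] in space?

With K as base: KL = (63, 10, 62), KM = (49, 21, 42), KN = (82, 6, 83).
KM × KN = (1491, -623, -1428).
KL · (KM × KN) = -833.
Since -833 ≠ 0, the four points are not coplanar.

No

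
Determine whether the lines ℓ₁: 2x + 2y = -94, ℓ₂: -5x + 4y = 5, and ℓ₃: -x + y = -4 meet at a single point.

Intersecting ℓ₁ and ℓ₂: solving the 2×2 system gives (x, y) = (-193/9, -230/9).
Substitute into ℓ₃: (-1)(-193/9) + (1)(-230/9) = -37/9.
But ℓ₃ requires -4 ≠ -37/9, so the three lines have no common point.

No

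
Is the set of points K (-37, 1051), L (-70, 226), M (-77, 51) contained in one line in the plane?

KL = (-33, -825), KM = (-40, -1000).
Twice the signed area of △KLM is (-33)(-1000) − (-825)(-40) = 0.
The triangle is degenerate (zero area), so the points are collinear.

Yes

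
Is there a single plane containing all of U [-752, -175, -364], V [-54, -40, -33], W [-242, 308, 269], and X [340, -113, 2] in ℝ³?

Yes

The four points are coplanar iff the 3×3 determinant with rows UV, UW, UX is zero.
Rows: (698, 135, 331), (510, 483, 633), (1092, 62, 366).
Expanding along the first row: (698)(137532) − (135)(-504576) + (331)(-495816) = 0.
Zero determinant ⇒ coplanar.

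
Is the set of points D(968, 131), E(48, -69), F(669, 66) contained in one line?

Yes

DE = (-920, -200), DF = (-299, -65).
Twice the signed area of △DEF is (-920)(-65) − (-200)(-299) = 0.
The triangle is degenerate (zero area), so the points are collinear.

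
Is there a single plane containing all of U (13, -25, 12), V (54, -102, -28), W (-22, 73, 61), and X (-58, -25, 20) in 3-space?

The four points are coplanar iff the 3×3 determinant with rows UV, UW, UX is zero.
Rows: (41, -77, -40), (-35, 98, 49), (-71, 0, 8).
Expanding along the first row: (41)(784) − (-77)(3199) + (-40)(6958) = 147.
Nonzero ⇒ not coplanar.

No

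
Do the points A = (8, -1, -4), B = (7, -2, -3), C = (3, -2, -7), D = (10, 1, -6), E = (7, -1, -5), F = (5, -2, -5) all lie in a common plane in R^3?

Yes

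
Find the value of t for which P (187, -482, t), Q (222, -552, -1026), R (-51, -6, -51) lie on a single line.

-901

Direction QR = (-273, 546, 975). From the x-coordinate of P, the parameter along the line is τ = (187 − 222)/(-273) = 5/39.
Then t = (-1026) + 5/39·(975) = -901.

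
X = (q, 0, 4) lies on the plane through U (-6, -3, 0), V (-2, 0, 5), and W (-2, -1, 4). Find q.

A normal to the plane is n = UV × UW = (2, 4, -4).
X lies in the plane iff n · UX = 0.
This gives (2)q + (8) = 0, so q = -4.

-4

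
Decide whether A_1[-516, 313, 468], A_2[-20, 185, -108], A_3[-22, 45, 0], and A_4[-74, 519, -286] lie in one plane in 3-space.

Yes

The four points are coplanar iff the 3×3 determinant with rows A_1A_2, A_1A_3, A_1A_4 is zero.
Rows: (496, -128, -576), (494, -268, -468), (442, 206, -754).
Expanding along the first row: (496)(298480) − (-128)(-165620) + (-576)(220220) = 0.
Zero determinant ⇒ coplanar.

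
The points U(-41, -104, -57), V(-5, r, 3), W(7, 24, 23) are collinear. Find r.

Collinearity requires UV × UW = 0; each component is linear in r.
The x-component gives (80)r + (640) = 0, so r = -8.
The remaining components then also vanish.

-8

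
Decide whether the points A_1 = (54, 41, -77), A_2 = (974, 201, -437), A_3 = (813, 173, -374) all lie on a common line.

A_1A_2 = (920, 160, -360), A_1A_3 = (759, 132, -297).
Each component of A_1A_3 is 33/40 times the corresponding component of A_1A_2, so A_1A_3 = 33/40·A_1A_2 and the points are collinear.

Yes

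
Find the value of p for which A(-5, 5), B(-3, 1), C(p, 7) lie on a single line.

-6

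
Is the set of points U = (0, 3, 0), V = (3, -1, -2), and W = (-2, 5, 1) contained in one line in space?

No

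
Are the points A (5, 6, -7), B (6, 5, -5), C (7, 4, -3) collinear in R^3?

AB = (1, -1, 2), AC = (2, -2, 4).
Each component of AC is 2 times the corresponding component of AB, so AC = 2·AB and the points are collinear.

Yes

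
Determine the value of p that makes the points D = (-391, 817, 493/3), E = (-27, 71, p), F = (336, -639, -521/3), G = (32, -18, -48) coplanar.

17

Normal to plane DFG: n = (80782/3, 34177/3, 8843); plane equation n·P = 696446/3.
Requiring n·E = 696446/3: (8843)p + (245453/3) = 696446/3.
So p = 17.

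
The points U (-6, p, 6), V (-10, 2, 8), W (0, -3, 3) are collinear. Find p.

Direction VW = (10, -5, -5). From the x-coordinate of U, the parameter along the line is τ = (-6 − (-10))/10 = 2/5.
Then p = 2 + 2/5·(-5) = 0.

0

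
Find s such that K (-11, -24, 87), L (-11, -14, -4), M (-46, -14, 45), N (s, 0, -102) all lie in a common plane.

-32

Coplanarity ⇔ det[KL; KM; KN] = 0.
Expanding, this is linear in s: (490)s + (15680) = 0.
So s = -32.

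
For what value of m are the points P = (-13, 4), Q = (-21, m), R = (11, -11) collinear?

The three points are collinear iff det[PQ; PR] = 0.
This determinant is linear in m: (-24)m + (216) = 0, so m = 9.

9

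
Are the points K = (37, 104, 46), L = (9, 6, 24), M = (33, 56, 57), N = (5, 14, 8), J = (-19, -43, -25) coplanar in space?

No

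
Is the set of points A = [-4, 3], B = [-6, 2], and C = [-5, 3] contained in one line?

AB = (-2, -1), AC = (-1, 0).
det[AB; AC] = (-2)(0) − (-1)(-1) = -1.
The determinant is nonzero, so they are not collinear.

No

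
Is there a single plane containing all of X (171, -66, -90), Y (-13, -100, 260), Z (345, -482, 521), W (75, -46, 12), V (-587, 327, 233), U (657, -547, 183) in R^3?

The plane through X, Y, Z has normal n = XY × XZ = (124826, 173324, 82460) and equation n·P = 2484462.
Checking the remaining points: n·W = 2378566, n·V = 2617266, n·U = 2292634.
Since n·W = 2378566 ≠ 2484462, W is off the plane and the points are not all coplanar.

No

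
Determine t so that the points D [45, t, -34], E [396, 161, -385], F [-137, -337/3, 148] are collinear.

-19

Direction EF = (-533, -820/3, 533). From the x-coordinate of D, the parameter along the line is τ = (45 − 396)/(-533) = 27/41.
Then t = 161 + 27/41·(-820/3) = -19.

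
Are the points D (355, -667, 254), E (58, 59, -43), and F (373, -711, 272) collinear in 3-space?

DE = (-297, 726, -297), DF = (18, -44, 18).
Each component of DF is -2/33 times the corresponding component of DE, so DF = -2/33·DE and the points are collinear.

Yes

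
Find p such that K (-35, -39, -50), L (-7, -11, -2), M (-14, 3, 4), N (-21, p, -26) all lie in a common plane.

-25

The points are coplanar iff KL · (KM × KN) = 0.
Expanding, this is linear in p: (-504)p + (-12600) = 0.
So p = -25.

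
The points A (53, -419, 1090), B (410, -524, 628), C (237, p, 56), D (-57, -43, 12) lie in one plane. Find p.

-249

Coplanarity ⇔ det[AB; AC; AD] = 0.
Expanding, this is linear in p: (-435666)p + (-108480834) = 0.
So p = -249.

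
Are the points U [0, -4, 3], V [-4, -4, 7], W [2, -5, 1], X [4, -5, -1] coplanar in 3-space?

Yes

With U as base: UV = (-4, 0, 4), UW = (2, -1, -2), UX = (4, -1, -4).
UW × UX = (2, 0, 2).
UV · (UW × UX) = 0.
The scalar triple product vanishes, so the four points are coplanar.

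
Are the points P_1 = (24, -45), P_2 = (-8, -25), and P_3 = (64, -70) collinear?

Yes

P_1P_2 = (-32, 20), P_1P_3 = (40, -25).
Checking proportionality: P_1P_3 = -5/4·P_1P_2, so the vectors are parallel and the points are collinear.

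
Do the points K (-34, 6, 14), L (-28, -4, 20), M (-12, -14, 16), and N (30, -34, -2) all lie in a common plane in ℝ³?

Yes

A normal to the plane through K, L, M is n = KL × KM = (100, 120, 100).
The plane has equation n·P = -1280. For N: n·N = -1280.
Equal, so N lies in the plane and all four are coplanar.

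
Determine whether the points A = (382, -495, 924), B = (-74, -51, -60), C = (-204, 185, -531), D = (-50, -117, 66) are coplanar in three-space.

A normal to the plane through A, B, C is n = AB × AC = (23100, -86856, -49896).
The plane has equation n·P = 5714016. For D: n·D = 5714016.
Equal, so D lies in the plane and all four are coplanar.

Yes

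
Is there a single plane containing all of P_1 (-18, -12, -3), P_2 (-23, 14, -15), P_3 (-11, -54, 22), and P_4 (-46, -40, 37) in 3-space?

No

The four points are coplanar iff the 3×3 determinant with rows P_1P_2, P_1P_3, P_1P_4 is zero.
Rows: (-5, 26, -12), (7, -42, 25), (-28, -28, 40).
Expanding along the first row: (-5)(-980) − (26)(980) + (-12)(-1372) = -4116.
Nonzero ⇒ not coplanar.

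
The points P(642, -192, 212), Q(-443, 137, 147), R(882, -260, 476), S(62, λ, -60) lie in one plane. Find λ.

-62/3

The points are coplanar iff PQ · (PR × PS) = 0.
Expanding, this is linear in λ: (270840)λ + (5597360) = 0.
So λ = -62/3.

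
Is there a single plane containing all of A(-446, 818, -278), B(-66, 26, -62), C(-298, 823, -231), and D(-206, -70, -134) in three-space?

A normal to the plane through A, B, C is n = AB × AC = (-38304, 14108, 119116).
The plane has equation n·P = -4490320. For D: n·D = -9058480.
-9058480 ≠ -4490320, so D is off the plane.

No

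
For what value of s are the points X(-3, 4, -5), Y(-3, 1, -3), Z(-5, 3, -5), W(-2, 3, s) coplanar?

The points are coplanar iff XY · (XZ × XW) = 0.
Expanding, this is linear in s: (-6)s + (-24) = 0.
So s = -4.

-4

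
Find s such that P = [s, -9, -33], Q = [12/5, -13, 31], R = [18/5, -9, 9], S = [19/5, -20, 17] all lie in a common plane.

Coplanarity ⇔ det[PQ; PR; PS] = 0.
Expanding, this is linear in s: (210)s + (-1344) = 0.
So s = 32/5.

32/5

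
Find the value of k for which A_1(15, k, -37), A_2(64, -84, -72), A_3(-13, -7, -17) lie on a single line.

-35

Direction A_2A_3 = (-77, 77, 55). From the x-coordinate of A_1, the parameter along the line is τ = (15 − 64)/(-77) = 7/11.
Then k = (-84) + 7/11·(77) = -35.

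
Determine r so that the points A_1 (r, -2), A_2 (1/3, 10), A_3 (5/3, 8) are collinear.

25/3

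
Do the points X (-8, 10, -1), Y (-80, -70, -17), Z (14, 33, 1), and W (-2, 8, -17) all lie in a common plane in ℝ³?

Yes

The four points are coplanar iff the 3×3 determinant with rows XY, XZ, XW is zero.
Rows: (-72, -80, -16), (22, 23, 2), (6, -2, -16).
Expanding along the first row: (-72)(-364) − (-80)(-364) + (-16)(-182) = 0.
Zero determinant ⇒ coplanar.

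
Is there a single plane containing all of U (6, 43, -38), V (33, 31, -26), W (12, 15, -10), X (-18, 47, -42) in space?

A normal to the plane through U, V, W is n = UV × UW = (0, -684, -684).
The plane has equation n·P = -3420. For X: n·X = -3420.
Equal, so X lies in the plane and all four are coplanar.

Yes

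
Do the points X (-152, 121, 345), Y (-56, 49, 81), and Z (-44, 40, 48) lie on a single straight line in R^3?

XY = (96, -72, -264), XZ = (108, -81, -297).
Each component of XZ is 9/8 times the corresponding component of XY, so XZ = 9/8·XY and the points are collinear.

Yes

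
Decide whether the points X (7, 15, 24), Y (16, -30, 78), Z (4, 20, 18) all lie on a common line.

XY = (9, -45, 54), XZ = (-3, 5, -6).
Comparing components 3 and 1: (54)(-3) − (9)(-6) = -108 ≠ 0, so XY and XZ are not parallel and the points are not collinear.

No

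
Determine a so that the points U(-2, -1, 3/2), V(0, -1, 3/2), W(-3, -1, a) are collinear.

Direction UV = (2, 0, 0). From the x-coordinate of W, the parameter along the line is τ = (-3 − (-2))/2 = -1/2.
Then a = 3/2 + (-1/2)·(0) = 3/2.

3/2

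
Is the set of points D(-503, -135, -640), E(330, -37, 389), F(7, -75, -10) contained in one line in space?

DE = (833, 98, 1029), DF = (510, 60, 630).
Each component of DF is 30/49 times the corresponding component of DE, so DF = 30/49·DE and the points are collinear.

Yes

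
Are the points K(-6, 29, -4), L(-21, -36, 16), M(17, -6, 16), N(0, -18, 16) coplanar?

No

A normal to the plane through K, L, M is n = KL × KM = (-600, 760, 2020).
The plane has equation n·P = 17560. For N: n·N = 18640.
18640 ≠ 17560, so N is off the plane.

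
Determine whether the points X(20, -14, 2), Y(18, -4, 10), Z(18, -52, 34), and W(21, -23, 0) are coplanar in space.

A normal to the plane through X, Y, Z is n = XY × XZ = (624, 48, 96).
The plane has equation n·P = 12000. For W: n·W = 12000.
Equal, so W lies in the plane and all four are coplanar.

Yes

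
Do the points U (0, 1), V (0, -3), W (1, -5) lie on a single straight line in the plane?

No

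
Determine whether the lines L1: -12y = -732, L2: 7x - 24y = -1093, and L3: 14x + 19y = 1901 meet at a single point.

Lines aᵢx + bᵢy = cᵢ with pairwise distinct directions are concurrent exactly when det[aᵢ bᵢ cᵢ] = 0.
Here the determinant is 0.
It vanishes, so the lines are concurrent at (53, 61).

Yes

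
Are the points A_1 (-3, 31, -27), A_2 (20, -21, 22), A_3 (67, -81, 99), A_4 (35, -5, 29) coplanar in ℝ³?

Yes

With A_1 as base: A_1A_2 = (23, -52, 49), A_1A_3 = (70, -112, 126), A_1A_4 = (38, -36, 56).
A_1A_3 × A_1A_4 = (-1736, 868, 1736).
A_1A_2 · (A_1A_3 × A_1A_4) = 0.
The scalar triple product vanishes, so the four points are coplanar.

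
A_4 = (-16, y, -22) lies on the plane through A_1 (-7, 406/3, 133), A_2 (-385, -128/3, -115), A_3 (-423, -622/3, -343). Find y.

70/3

Coplanarity requires A_1A_2 · (A_1A_3 × A_1A_4) = 0.
A_1A_2 = (-378, -178, -248), A_1A_3 = (-416, -1028/3, -476); the triple product is linear in y with coefficient -76760 and constant term 5373200/3.
Setting it to zero: y = 70/3.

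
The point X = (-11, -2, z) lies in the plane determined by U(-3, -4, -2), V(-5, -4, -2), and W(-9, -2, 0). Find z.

The plane through U, V, W has equation 4y − 4z = -8.
Substituting X: (-4)z + (-8) = -8, so z = 0.

0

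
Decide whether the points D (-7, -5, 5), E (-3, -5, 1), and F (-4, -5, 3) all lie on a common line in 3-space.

No

DE = (4, 0, -4), DF = (3, 0, -2).
DE × DF = (0, -4, 0).
The cross product is nonzero, so the points do not lie on one line.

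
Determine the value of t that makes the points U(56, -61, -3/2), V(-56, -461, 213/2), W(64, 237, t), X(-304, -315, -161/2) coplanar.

-241/2

Normal to plane UVX: n = (59032, -47728, -115552); plane equation n·P = 6390528.
Requiring n·W = 6390528: (-115552)t + (-7533488) = 6390528.
So t = -241/2.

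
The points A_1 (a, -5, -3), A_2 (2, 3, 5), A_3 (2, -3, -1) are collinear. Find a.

Collinearity requires A_1A_2 × A_1A_3 = 0; each component is linear in a.
The y-component gives (-6)a + (12) = 0, so a = 2.
The remaining components then also vanish.

2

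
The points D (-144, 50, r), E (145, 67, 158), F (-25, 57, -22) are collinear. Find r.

Collinearity requires DE × DF = 0; each component is linear in r.
The x-component gives (-10)r + (-1480) = 0, so r = -148.
The remaining components then also vanish.

-148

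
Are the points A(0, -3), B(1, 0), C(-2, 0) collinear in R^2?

AB = (1, 3), AC = (-2, 3).
Twice the signed area of △ABC is (1)(3) − (3)(-2) = 9.
The area is nonzero, so the three points are not collinear.

No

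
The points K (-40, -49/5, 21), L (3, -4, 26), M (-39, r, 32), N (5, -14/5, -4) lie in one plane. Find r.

Normal to plane KLN: n = (-180, 1300, 40); plane equation n·P = -4700.
Requiring n·M = -4700: (1300)r + (8300) = -4700.
So r = -10.

-10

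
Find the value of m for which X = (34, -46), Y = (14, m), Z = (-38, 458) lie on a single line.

94

The three points are collinear iff det[XY; XZ] = 0.
This determinant is linear in m: (72)m + (-6768) = 0, so m = 94.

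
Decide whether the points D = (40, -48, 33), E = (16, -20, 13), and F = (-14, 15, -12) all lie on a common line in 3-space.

DE = (-24, 28, -20), DF = (-54, 63, -45).
DE × DF = (0, 0, 0).
The cross product vanishes, so the three points are collinear.

Yes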